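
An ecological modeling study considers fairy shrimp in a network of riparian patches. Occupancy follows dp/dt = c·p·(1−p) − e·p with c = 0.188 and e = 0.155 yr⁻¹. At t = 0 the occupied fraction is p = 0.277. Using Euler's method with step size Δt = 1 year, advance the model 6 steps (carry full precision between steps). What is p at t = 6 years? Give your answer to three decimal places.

Update rule: p ← p + [c·p·(1−p) − e·p]·Δt with Δt = 1.
t = 1: p = 0.27700 + (-0.00528) = 0.27172
t = 2: p = 0.27172 + (-0.00491) = 0.26680
t = 3: p = 0.26680 + (-0.00458) = 0.26222
t = 4: p = 0.26222 + (-0.00427) = 0.25795
t = 5: p = 0.25795 + (-0.00400) = 0.25395
t = 6: p = 0.25395 + (-0.00374) = 0.25021

0.250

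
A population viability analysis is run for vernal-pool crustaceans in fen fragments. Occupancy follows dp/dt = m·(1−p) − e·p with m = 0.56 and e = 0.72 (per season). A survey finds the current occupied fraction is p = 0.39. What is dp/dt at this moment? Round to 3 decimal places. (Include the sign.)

0.061

Colonization term: m·(1−p) = 0.56×0.6100 = 0.34160.
Extinction term: e·p = 0.28080.
dp/dt = 0.34160 − 0.28080 = 0.06080.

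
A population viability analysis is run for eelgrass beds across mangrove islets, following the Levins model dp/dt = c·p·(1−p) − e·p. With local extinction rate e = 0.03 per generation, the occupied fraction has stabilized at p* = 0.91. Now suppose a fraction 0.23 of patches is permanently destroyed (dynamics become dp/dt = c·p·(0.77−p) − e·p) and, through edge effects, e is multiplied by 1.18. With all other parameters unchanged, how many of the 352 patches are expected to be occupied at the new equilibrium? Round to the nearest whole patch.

Balance c(1−p*) = e gives c = e/(1 − 0.91000) = 0.03/0.09000 = 0.33333.
New p* = 0.77 − e/c = 0.77 − 0.03540/0.33333 = 0.66380.
Expected occupied = 352 × 0.66380 = 233.66 ≈ 234.

234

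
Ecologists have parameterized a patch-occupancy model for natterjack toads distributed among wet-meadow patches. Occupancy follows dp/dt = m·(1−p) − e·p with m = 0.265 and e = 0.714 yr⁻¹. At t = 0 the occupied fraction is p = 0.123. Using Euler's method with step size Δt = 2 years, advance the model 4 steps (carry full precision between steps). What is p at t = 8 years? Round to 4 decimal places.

Update rule: p ← p + [m·(1−p) − e·p]·Δt with Δt = 2.
  1  |  dp/dt·Δt = +0.289166  |  p_1 = 0.412166
  2  |  dp/dt·Δt = -0.277021  |  p_2 = 0.135145
  3  |  dp/dt·Δt = +0.265386  |  p_3 = 0.400531
  4  |  dp/dt·Δt = -0.254240  |  p_4 = 0.146291

0.1463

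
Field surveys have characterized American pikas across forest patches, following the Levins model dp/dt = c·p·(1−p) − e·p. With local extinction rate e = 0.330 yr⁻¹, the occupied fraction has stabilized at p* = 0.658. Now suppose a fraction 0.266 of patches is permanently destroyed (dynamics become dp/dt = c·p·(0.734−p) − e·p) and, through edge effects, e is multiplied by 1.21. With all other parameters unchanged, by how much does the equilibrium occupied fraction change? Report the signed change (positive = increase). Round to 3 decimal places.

-0.338

Balance c(1−p*) = e gives c = e/(1 − 0.65800) = 0.330/0.34200 = 0.96491.
New p* = 0.734 − e/c = 0.734 − 0.39930/0.96491 = 0.32018.
Δp* = 0.32018 − 0.65800 = -0.33782.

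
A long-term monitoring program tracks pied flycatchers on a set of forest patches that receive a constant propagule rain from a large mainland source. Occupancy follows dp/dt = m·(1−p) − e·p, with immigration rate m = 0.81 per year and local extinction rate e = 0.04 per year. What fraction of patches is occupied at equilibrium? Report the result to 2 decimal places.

0.95

Setting dp/dt = 0: m − m·p* = e·p*, so m = (m+e)·p*.
p* = m/(m+e) = 0.81/(0.81+0.04) = 0.81/0.8500 = 0.9529.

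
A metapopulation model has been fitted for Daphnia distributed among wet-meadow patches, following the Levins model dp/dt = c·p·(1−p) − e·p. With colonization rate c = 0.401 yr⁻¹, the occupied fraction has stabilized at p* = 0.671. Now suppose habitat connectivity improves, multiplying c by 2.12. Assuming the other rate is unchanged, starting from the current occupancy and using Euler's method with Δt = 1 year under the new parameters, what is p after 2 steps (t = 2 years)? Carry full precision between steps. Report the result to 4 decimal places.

Balance c(1−p*) = e gives e = 0.401×(1 − 0.67100) = 0.13193.
Starting from p₀ = 0.67100; update p ← p + (dp/dt)·Δt with the new parameters.
p: 0.67100 → 0.77015  (Δp = +0.09915)
p: 0.77015 → 0.81903  (Δp = +0.04888)

0.8190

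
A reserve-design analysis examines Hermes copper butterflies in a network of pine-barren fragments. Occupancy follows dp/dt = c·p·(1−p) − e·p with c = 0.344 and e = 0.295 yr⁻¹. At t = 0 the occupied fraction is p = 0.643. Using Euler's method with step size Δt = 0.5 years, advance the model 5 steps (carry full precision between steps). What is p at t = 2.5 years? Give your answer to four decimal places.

0.4468

Update rule: p ← p + [c·p·(1−p) − e·p]·Δt with Δt = 0.5.
p: 0.64300 → 0.58764  (Δp = -0.05536)
p: 0.58764 → 0.54264  (Δp = -0.04500)
p: 0.54264 → 0.50529  (Δp = -0.03735)
p: 0.50529 → 0.47375  (Δp = -0.03154)
p: 0.47375 → 0.44676  (Δp = -0.02700)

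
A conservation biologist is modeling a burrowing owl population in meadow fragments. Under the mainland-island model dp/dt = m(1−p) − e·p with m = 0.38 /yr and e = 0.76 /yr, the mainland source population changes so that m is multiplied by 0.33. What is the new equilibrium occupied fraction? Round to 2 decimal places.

Before: p* = 0.38/(0.38+0.76) = 0.3333.
After: m = 0.1254, e = 0.76; p* = 0.1254/0.8854 = 0.1416.

0.14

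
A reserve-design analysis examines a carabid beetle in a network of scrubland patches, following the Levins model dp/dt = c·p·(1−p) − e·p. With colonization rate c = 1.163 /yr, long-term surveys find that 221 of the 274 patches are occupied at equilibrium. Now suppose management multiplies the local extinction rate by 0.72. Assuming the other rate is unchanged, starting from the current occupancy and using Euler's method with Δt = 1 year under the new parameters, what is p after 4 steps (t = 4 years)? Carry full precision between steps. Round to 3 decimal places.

Observed p* = 221/274 = 0.80657.
Balance c(1−p*) = e gives e = 1.163×(1 − 0.80657) = 0.22496.
Starting from p₀ = 0.80657; update p ← p + (dp/dt)·Δt with the new parameters.
t = 1: p = 0.80657 + (+0.05080) = 0.85737
t = 2: p = 0.85737 + (+0.00335) = 0.86072
t = 3: p = 0.86072 + (+0.00001) = 0.86073
t = 4: p = 0.86073 + (-0.00000) = 0.86073

0.861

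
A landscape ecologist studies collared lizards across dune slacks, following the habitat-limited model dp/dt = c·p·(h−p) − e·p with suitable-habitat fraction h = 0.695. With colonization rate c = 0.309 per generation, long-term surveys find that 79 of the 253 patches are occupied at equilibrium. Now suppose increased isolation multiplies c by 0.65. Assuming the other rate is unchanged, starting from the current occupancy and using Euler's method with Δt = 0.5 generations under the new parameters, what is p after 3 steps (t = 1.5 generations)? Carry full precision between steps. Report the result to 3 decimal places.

Observed p* = 79/253 = 0.31225.
Balance c(h−p*) = e gives e = 0.309×(0.695 − 0.31225) = 0.11827.
Starting from p₀ = 0.31225; update p ← p + (dp/dt)·Δt with the new parameters.
step 1: Δp = -0.00646, p = 0.30579
step 2: Δp = -0.00613, p = 0.29966
step 3: Δp = -0.00582, p = 0.29384

0.294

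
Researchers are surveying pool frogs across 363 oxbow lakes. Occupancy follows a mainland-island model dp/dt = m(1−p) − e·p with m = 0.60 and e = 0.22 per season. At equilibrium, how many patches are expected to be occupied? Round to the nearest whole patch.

p* = m/(m+e) = 0.60/0.8200 = 0.7317.
Expected occupied patches = N × p* = 363 × 0.7317 = 265.61 ≈ 266.

266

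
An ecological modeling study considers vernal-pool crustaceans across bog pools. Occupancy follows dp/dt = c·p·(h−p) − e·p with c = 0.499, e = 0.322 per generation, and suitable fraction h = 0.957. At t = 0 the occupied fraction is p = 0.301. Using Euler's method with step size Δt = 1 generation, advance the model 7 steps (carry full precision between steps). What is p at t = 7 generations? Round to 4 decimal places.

Update rule: p ← p + [c·p·(h−p) − e·p]·Δt with Δt = 1.
  1  |  dp/dt·Δt = +0.001609  |  p_1 = 0.302609
  2  |  dp/dt·Δt = +0.001374  |  p_2 = 0.303983
  3  |  dp/dt·Δt = +0.001172  |  p_3 = 0.305155
  4  |  dp/dt·Δt = +0.000998  |  p_4 = 0.306153
  5  |  dp/dt·Δt = +0.000849  |  p_5 = 0.307002
  6  |  dp/dt·Δt = +0.000721  |  p_6 = 0.307723
  7  |  dp/dt·Δt = +0.000612  |  p_7 = 0.308335

0.3083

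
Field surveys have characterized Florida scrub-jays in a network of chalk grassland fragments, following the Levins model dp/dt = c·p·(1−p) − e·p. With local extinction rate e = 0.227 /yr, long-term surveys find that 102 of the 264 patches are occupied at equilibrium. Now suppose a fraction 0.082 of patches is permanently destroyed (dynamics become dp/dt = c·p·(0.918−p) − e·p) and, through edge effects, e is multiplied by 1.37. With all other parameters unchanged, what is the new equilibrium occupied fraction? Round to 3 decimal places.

0.077

Observed p* = 102/264 = 0.38636.
Balance c(1−p*) = e gives c = e/(1 − 0.38636) = 0.227/0.61364 = 0.36992.
New p* = 0.918 − e/c = 0.918 − 0.31099/0.36992 = 0.07730.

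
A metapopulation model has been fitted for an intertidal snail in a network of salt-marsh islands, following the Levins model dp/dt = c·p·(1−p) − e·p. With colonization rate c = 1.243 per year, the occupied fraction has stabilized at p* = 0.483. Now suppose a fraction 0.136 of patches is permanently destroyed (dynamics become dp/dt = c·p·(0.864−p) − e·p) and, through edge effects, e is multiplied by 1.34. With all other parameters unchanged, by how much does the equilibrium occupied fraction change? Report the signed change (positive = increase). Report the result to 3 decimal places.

Balance c(1−p*) = e gives e = 1.243×(1 − 0.48300) = 0.64263.
New p* = 0.864 − e/c = 0.864 − 0.86112/1.24300 = 0.17122.
Δp* = 0.17122 − 0.48300 = -0.31178.

-0.312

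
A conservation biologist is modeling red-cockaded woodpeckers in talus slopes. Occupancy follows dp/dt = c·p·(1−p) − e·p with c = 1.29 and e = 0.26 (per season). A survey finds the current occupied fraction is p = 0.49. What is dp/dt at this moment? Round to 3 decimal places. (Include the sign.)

Colonization term: c·p·(1−p) = 1.29×0.49×0.5100 = 0.32237.
Extinction term: e·p = 0.12740.
dp/dt = 0.32237 − 0.12740 = 0.19497.

0.195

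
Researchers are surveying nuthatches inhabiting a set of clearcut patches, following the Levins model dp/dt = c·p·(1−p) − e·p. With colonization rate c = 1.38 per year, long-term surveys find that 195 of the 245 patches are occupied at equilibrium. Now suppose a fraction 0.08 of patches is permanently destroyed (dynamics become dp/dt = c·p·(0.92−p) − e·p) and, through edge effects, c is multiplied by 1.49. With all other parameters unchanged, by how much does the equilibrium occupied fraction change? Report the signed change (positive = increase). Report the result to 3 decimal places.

-0.013

Observed p* = 195/245 = 0.79592.
Balance c(1−p*) = e gives e = 1.38×(1 − 0.79592) = 0.28163.
New p* = 0.92 − e/c = 0.92 − 0.28163/2.05620 = 0.78303.
Δp* = 0.78303 − 0.79592 = -0.01289.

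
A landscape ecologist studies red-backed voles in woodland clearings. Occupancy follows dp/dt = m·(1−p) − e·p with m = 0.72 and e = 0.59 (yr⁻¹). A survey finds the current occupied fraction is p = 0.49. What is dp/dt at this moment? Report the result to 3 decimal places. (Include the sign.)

0.078

Colonization term: m·(1−p) = 0.72×0.5100 = 0.36720.
Extinction term: e·p = 0.28910.
dp/dt = 0.36720 − 0.28910 = 0.07810.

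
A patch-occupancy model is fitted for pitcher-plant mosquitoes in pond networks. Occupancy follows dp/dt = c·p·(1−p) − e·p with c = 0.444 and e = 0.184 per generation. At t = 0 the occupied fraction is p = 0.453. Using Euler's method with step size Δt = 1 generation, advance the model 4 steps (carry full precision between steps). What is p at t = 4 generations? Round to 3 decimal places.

0.536

Update rule: p ← p + [c·p·(1−p) − e·p]·Δt with Δt = 1.
step 1: Δp = +0.02667, p = 0.47967
step 2: Δp = +0.02256, p = 0.50222
step 3: Δp = +0.01859, p = 0.52081
step 4: Δp = +0.01498, p = 0.53579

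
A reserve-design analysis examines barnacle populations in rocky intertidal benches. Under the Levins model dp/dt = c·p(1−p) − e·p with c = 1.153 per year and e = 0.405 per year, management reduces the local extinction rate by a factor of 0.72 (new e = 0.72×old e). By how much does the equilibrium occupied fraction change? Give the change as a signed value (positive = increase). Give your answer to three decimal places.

0.098

Before: p* = 1 − 0.405/1.153 = 0.6487.
After the change, c = 1.153, e = 0.2916, so p* = 1 − 0.2916/1.153 = 0.7471.
Δp* = 0.7471 − 0.6487 = +0.0984.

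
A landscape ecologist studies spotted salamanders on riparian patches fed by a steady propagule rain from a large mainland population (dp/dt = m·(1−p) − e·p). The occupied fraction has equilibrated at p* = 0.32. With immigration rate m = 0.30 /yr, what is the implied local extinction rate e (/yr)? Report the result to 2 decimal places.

At equilibrium m(1−p*) = e·p*, so e = m(1−p*)/p*.
e = 0.30 × 0.6800 / 0.32 = 0.6375.

0.64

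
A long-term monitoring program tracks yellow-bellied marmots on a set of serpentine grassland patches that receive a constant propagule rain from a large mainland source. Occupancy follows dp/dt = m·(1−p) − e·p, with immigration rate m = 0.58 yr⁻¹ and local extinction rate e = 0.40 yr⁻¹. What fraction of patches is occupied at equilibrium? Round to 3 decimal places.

0.592

Setting dp/dt = 0: m − m·p* = e·p*, so m = (m+e)·p*.
p* = m/(m+e) = 0.58/(0.58+0.40) = 0.58/0.9800 = 0.5918.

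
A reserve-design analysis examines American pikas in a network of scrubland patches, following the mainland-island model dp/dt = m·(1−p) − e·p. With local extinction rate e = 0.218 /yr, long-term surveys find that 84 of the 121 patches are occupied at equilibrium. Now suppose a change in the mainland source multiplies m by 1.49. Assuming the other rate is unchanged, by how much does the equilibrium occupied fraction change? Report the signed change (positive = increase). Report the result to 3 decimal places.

Observed p* = 84/121 = 0.69421.
Balance m(1−p*) = e·p* gives m = e·p*/(1−p*) = 0.218×0.69421/0.30579 = 0.49491.
New p* = m/(m+e) = 0.73742/(0.73742+0.21800) = 0.77183.
Δp* = 0.77183 − 0.69421 = +0.07762.

0.078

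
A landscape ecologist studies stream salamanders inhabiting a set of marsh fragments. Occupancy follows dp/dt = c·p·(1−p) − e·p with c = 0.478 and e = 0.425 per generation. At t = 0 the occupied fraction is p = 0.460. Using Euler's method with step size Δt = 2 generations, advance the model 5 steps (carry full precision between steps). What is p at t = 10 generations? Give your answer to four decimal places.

0.1789

Update rule: p ← p + [c·p·(1−p) − e·p]·Δt with Δt = 2.
  1  |  dp/dt·Δt = -0.153530  |  p_1 = 0.306470
  2  |  dp/dt·Δt = -0.057306  |  p_2 = 0.249165
  3  |  dp/dt·Δt = -0.032940  |  p_3 = 0.216225
  4  |  dp/dt·Δt = -0.021776  |  p_4 = 0.194449
  5  |  dp/dt·Δt = -0.015535  |  p_5 = 0.178914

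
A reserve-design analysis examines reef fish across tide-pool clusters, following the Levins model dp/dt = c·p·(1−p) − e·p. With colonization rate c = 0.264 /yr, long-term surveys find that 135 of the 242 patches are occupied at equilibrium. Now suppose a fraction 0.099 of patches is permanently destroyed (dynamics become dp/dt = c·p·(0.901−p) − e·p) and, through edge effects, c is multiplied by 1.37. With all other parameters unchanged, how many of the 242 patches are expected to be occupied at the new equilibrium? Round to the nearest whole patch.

140

Observed p* = 135/242 = 0.55785.
Balance c(1−p*) = e gives e = 0.264×(1 − 0.55785) = 0.11673.
New p* = 0.901 − e/c = 0.901 − 0.11673/0.36168 = 0.57826.
Expected occupied = 242 × 0.57826 = 139.94 ≈ 140.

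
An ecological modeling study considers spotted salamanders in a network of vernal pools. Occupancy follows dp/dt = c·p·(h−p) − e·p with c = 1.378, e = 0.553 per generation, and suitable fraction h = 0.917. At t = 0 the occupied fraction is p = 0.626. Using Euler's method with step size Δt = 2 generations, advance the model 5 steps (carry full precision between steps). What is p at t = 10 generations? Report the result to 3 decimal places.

Update rule: p ← p + [c·p·(h−p) − e·p]·Δt with Δt = 2.
p: 0.62600 → 0.43569  (Δp = -0.19031)
p: 0.43569 → 0.53176  (Δp = +0.09606)
p: 0.53176 → 0.50822  (Δp = -0.02354)
p: 0.50822 → 0.51869  (Δp = +0.01047)
p: 0.51869 → 0.51441  (Δp = -0.00428)

0.514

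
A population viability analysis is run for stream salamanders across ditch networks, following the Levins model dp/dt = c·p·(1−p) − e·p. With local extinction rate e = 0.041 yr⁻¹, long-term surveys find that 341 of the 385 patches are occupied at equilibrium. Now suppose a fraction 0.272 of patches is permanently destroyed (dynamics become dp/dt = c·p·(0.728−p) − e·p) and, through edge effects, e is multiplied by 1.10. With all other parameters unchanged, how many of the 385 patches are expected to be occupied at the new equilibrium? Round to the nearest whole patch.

Observed p* = 341/385 = 0.88571.
Balance c(1−p*) = e gives c = e/(1 − 0.88571) = 0.041/0.11429 = 0.35874.
New p* = 0.728 − e/c = 0.728 − 0.04510/0.35874 = 0.60228.
Expected occupied = 385 × 0.60228 = 231.88 ≈ 232.

232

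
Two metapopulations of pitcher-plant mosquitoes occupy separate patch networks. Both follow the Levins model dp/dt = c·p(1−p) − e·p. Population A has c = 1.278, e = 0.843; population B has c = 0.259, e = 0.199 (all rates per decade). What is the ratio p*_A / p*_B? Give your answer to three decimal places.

1.469

A: p*_A = 1 − 0.843/1.278 = 0.3404.
B: p*_B = 1 − 0.199/0.259 = 0.2317.
p*_A / p*_B = 0.3404/0.2317 = 1.4693.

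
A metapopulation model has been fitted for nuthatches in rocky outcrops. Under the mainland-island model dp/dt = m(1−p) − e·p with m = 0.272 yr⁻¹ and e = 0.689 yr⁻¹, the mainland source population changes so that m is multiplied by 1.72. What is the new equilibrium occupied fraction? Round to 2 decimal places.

0.40

Before: p* = 0.272/(0.272+0.689) = 0.2830.
After: m = 0.46784, e = 0.689; p* = 0.46784/1.1568 = 0.4044.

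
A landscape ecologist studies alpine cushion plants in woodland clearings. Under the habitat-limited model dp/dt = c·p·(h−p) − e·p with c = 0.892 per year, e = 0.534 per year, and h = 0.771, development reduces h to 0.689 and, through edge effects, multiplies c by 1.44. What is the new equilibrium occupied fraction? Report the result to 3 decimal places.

Before: p* = h − e/c = 0.771 − 0.534/0.892 = 0.771 − 0.5987 = 0.1723.
After: c = 1.28448, e = 0.534, h = 0.689; p* = 0.689 − 0.534/1.28448 = 0.2733.

0.273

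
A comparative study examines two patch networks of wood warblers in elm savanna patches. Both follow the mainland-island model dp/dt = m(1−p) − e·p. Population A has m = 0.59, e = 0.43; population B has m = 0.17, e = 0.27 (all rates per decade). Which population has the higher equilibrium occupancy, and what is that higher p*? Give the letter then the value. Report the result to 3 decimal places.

A, 0.578

A: p*_A = m/(m+e) = 0.59/1.0200 = 0.5784.
B: p*_B = 0.17/0.4400 = 0.3864.
A is higher at 0.5784.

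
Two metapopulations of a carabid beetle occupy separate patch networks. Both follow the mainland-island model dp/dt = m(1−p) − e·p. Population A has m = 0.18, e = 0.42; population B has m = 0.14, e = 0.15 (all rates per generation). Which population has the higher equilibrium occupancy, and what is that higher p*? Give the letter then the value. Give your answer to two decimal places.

A: p*_A = m/(m+e) = 0.18/0.6000 = 0.3000.
B: p*_B = 0.14/0.2900 = 0.4828.
B is higher at 0.4828.

B, 0.48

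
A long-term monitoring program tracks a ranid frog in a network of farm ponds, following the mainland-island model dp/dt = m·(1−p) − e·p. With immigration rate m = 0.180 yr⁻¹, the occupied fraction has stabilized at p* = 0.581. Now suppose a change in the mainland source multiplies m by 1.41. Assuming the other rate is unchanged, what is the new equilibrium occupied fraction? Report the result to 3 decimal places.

0.662

Balance m(1−p*) = e·p* gives e = m(1−p*)/p* = 0.180×0.41900/0.58100 = 0.12981.
New p* = m/(m+e) = 0.25380/(0.25380+0.12981) = 0.66161.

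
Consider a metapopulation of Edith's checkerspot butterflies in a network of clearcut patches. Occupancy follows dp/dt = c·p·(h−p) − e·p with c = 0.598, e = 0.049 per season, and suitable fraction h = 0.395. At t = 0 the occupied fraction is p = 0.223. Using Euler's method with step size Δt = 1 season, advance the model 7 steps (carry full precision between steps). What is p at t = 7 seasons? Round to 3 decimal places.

Update rule: p ← p + [c·p·(h−p) − e·p]·Δt with Δt = 1.
t = 1: p = 0.22300 + (+0.01201) = 0.23501
t = 2: p = 0.23501 + (+0.01097) = 0.24598
t = 3: p = 0.24598 + (+0.00987) = 0.25585
t = 4: p = 0.25585 + (+0.00875) = 0.26460
t = 5: p = 0.26460 + (+0.00767) = 0.27227
t = 6: p = 0.27227 + (+0.00664) = 0.27891
t = 7: p = 0.27891 + (+0.00570) = 0.28461

0.285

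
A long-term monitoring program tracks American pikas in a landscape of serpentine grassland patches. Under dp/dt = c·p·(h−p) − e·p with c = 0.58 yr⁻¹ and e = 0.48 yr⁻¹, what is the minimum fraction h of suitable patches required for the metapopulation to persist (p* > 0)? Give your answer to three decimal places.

0.828

p* = h − e/c is positive only when h > e/c.
h_min = e/c = 0.48/0.58 = 0.8276.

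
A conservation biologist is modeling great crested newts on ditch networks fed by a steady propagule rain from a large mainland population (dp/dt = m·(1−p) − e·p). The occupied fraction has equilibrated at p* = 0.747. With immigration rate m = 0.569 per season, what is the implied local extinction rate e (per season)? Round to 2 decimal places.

At equilibrium m(1−p*) = e·p*, so e = m(1−p*)/p*.
e = 0.569 × 0.2530 / 0.747 = 0.1927.

0.19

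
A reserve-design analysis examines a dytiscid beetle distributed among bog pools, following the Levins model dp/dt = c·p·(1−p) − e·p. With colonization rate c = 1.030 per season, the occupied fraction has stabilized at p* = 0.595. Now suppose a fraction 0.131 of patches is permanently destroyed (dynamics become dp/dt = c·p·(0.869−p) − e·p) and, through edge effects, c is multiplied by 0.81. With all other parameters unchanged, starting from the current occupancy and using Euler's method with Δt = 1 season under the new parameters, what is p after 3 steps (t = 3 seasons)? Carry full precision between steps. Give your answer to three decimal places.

Balance c(1−p*) = e gives e = 1.030×(1 − 0.59500) = 0.41715.
Starting from p₀ = 0.59500; update p ← p + (dp/dt)·Δt with the new parameters.
p: 0.59500 → 0.48281  (Δp = -0.11219)
p: 0.48281 → 0.43697  (Δp = -0.04584)
p: 0.43697 → 0.41219  (Δp = -0.02478)

0.412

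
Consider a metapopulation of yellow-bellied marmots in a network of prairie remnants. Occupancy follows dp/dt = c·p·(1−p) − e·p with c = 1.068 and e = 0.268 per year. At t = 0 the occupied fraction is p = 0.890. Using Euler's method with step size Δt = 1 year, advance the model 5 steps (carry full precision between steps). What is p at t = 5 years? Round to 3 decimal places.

Update rule: p ← p + [c·p·(1−p) − e·p]·Δt with Δt = 1.
step 1: Δp = -0.13396, p = 0.75604
step 2: Δp = -0.00563, p = 0.75041
step 3: Δp = -0.00108, p = 0.74933
step 4: Δp = -0.00021, p = 0.74912
step 5: Δp = -0.00004, p = 0.74907

0.749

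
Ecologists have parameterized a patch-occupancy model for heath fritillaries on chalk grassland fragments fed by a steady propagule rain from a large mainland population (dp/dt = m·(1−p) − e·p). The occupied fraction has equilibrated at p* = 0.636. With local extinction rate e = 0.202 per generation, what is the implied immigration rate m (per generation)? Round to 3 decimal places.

At equilibrium m(1−p*) = e·p*, so m = e·p*/(1−p*).
m = 0.202 × 0.636 / 0.3640 = 0.1285/0.3640 = 0.3529.

0.353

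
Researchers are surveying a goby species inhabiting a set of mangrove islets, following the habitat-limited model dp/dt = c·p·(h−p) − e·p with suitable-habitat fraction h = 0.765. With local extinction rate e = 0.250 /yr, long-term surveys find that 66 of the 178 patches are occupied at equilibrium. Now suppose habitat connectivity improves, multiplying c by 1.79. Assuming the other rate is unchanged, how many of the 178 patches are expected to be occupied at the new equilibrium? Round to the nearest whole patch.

97

Observed p* = 66/178 = 0.37079.
Balance c(h−p*) = e gives c = e/(0.765 − 0.37079) = 0.250/0.39421 = 0.63418.
New p* = 0.765 − e/c = 0.765 − 0.25000/1.13518 = 0.54477.
Expected occupied = 178 × 0.54477 = 96.97 ≈ 97.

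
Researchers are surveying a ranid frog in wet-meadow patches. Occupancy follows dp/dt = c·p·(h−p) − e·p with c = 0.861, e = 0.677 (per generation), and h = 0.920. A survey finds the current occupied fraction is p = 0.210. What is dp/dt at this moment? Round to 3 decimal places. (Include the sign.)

Colonization term: c·p·(h−p) = 0.861×0.210×0.7100 = 0.12838.
Extinction term: e·p = 0.14217.
dp/dt = 0.12838 − 0.14217 = -0.01379.

-0.014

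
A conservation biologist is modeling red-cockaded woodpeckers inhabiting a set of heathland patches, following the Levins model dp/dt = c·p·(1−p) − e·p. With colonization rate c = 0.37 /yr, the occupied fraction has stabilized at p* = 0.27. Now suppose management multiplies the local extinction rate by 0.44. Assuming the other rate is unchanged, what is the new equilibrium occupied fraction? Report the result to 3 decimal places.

Balance c(1−p*) = e gives e = 0.37×(1 − 0.27000) = 0.27010.
New p* = 1 − e/c = 1 − 0.11884/0.37000 = 0.67881.

0.679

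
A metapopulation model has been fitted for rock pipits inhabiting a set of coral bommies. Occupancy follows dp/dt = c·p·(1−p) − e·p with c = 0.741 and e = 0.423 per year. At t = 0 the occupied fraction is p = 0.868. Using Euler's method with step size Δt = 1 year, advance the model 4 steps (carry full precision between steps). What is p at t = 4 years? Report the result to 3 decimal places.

0.464

Update rule: p ← p + [c·p·(1−p) − e·p]·Δt with Δt = 1.
t = 1: p = 0.86800 + (-0.28226) = 0.58574
t = 2: p = 0.58574 + (-0.06796) = 0.51777
t = 3: p = 0.51777 + (-0.03400) = 0.48377
t = 4: p = 0.48377 + (-0.01958) = 0.46419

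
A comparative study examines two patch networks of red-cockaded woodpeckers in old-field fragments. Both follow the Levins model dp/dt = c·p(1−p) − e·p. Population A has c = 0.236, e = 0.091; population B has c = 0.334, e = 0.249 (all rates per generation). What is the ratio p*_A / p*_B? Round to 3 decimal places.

2.414

A: p*_A = 1 − 0.091/0.236 = 0.6144.
B: p*_B = 1 − 0.249/0.334 = 0.2545.
p*_A / p*_B = 0.6144/0.2545 = 2.4143.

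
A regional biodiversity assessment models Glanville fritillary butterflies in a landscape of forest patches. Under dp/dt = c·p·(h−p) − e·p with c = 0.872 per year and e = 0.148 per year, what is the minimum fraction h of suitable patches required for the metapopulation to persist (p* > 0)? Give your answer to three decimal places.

p* = h − e/c is positive only when h > e/c.
h_min = e/c = 0.148/0.872 = 0.1697.

0.170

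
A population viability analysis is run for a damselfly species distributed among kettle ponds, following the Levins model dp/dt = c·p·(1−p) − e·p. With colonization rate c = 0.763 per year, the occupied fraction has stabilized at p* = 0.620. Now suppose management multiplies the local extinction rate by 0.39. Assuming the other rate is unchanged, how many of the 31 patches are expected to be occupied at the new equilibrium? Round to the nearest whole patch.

Balance c(1−p*) = e gives e = 0.763×(1 − 0.62000) = 0.28994.
New p* = 1 − e/c = 1 − 0.11308/0.76300 = 0.85180.
Expected occupied = 31 × 0.85180 = 26.41 ≈ 26.

26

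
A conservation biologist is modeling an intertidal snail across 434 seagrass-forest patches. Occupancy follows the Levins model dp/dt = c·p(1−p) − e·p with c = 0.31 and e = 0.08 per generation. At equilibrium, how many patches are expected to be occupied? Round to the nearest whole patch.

p* = 1 − e/c = 1 − 0.08/0.31 = 0.7419.
Expected occupied patches = N × p* = 434 × 0.7419 = 322.00 ≈ 322.

322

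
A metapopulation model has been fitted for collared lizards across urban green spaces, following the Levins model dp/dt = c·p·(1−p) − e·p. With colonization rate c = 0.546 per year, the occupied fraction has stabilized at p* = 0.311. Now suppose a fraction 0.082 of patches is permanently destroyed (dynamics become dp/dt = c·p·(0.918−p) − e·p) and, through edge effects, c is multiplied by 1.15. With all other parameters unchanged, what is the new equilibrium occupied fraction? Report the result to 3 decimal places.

0.319

Balance c(1−p*) = e gives e = 0.546×(1 − 0.31100) = 0.37619.
New p* = 0.918 − e/c = 0.918 − 0.37619/0.62790 = 0.31888.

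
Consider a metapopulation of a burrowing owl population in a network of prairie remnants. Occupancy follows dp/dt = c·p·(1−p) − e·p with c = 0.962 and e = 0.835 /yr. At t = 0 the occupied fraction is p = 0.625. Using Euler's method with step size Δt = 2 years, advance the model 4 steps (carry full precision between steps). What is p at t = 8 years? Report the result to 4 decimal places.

Update rule: p ← p + [c·p·(1−p) − e·p]·Δt with Δt = 2.
  1  |  dp/dt·Δt = -0.592812  |  p_1 = 0.032188
  2  |  dp/dt·Δt = +0.006182  |  p_2 = 0.038370
  3  |  dp/dt·Δt = +0.006913  |  p_3 = 0.045283
  4  |  dp/dt·Δt = +0.007557  |  p_4 = 0.052840

0.0528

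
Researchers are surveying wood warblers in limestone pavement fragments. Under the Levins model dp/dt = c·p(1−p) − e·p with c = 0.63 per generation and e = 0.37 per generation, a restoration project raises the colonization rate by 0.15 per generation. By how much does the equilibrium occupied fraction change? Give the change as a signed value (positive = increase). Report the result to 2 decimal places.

Before: p* = 1 − 0.37/0.63 = 0.4127.
After the change, c = 0.78, e = 0.37, so p* = 1 − 0.37/0.78 = 0.5256.
Δp* = 0.5256 − 0.4127 = +0.1129.

0.11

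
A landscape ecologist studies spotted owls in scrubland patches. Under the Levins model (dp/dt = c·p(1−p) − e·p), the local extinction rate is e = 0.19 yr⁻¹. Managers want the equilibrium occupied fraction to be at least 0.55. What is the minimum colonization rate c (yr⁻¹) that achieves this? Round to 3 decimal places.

0.422

p* = 1 − e/c ≥ 0.55 requires e/c ≤ 0.4500, i.e. c ≥ e/0.4500.
c_min = 0.19/0.4500 = 0.4222.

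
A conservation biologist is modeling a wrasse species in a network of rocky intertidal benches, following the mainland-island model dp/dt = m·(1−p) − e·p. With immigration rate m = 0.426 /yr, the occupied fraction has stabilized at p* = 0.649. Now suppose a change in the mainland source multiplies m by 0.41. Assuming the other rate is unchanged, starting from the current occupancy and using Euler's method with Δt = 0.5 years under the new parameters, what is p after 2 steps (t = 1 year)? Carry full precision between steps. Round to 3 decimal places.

Balance m(1−p*) = e·p* gives e = m(1−p*)/p* = 0.426×0.35100/0.64900 = 0.23039.
Starting from p₀ = 0.64900; update p ← p + (dp/dt)·Δt with the new parameters.
t = 0.5: p = 0.64900 + (-0.04411) = 0.60489
t = 1: p = 0.60489 + (-0.03518) = 0.56971

0.570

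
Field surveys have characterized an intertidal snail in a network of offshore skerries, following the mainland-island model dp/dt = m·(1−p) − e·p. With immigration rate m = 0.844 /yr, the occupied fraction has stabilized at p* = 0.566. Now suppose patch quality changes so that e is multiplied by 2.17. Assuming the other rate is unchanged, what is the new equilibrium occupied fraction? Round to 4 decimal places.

Balance m(1−p*) = e·p* gives e = m(1−p*)/p* = 0.844×0.43400/0.56600 = 0.64717.
New p* = m/(m+e) = 0.84400/(0.84400+1.40436) = 0.37538.

0.3754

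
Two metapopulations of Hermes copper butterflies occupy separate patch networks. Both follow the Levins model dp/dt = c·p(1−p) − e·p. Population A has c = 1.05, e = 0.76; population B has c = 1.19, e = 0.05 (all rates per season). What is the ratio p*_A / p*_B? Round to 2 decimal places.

A: p*_A = 1 − 0.76/1.05 = 0.2762.
B: p*_B = 1 − 0.05/1.19 = 0.9580.
p*_A / p*_B = 0.2762/0.9580 = 0.2883.

0.29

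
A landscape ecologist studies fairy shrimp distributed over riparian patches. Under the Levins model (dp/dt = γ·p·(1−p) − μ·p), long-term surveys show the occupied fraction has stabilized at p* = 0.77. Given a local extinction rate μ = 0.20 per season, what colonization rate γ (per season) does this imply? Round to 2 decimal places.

At equilibrium γ(1−p*) = μ, so γ = μ/(1−p*).
γ = 0.20/(1 − 0.77) = 0.20/0.2300 = 0.8696.

0.87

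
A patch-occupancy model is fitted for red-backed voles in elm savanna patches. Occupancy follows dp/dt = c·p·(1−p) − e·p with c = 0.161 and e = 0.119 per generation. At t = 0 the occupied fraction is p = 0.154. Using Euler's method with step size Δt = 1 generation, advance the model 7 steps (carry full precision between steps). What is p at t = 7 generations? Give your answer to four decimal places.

0.1720

Update rule: p ← p + [c·p·(1−p) − e·p]·Δt with Δt = 1.
step 1: Δp = +0.00265, p = 0.15665
step 2: Δp = +0.00263, p = 0.15928
step 3: Δp = +0.00261, p = 0.16188
step 4: Δp = +0.00258, p = 0.16446
step 5: Δp = +0.00255, p = 0.16702
step 6: Δp = +0.00252, p = 0.16954
step 7: Δp = +0.00249, p = 0.17203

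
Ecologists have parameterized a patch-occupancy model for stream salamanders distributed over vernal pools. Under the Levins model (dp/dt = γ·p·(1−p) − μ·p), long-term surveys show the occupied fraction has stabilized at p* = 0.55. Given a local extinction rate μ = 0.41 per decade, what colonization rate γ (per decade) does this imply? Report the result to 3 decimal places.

0.911

At equilibrium γ(1−p*) = μ, so γ = μ/(1−p*).
γ = 0.41/(1 − 0.55) = 0.41/0.4500 = 0.9111.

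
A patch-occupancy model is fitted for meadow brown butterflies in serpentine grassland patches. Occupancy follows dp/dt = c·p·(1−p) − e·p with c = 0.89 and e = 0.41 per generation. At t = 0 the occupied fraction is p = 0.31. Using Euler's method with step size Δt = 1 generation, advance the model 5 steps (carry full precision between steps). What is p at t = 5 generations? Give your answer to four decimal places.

0.5172

Update rule: p ← p + [c·p·(1−p) − e·p]·Δt with Δt = 1.
p: 0.31000 → 0.37327  (Δp = +0.06327)
p: 0.37327 → 0.42844  (Δp = +0.05517)
p: 0.42844 → 0.47072  (Δp = +0.04228)
p: 0.47072 → 0.49946  (Δp = +0.02874)
p: 0.49946 → 0.51718  (Δp = +0.01772)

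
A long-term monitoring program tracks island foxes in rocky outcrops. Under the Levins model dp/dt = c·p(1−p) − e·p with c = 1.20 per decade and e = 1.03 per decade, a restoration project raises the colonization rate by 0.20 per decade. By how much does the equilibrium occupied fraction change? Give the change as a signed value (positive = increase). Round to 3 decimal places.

0.123

Before: p* = 1 − 1.03/1.20 = 0.1417.
After the change, c = 1.4, e = 1.03, so p* = 1 − 1.03/1.4 = 0.2643.
Δp* = 0.2643 − 0.1417 = +0.1226.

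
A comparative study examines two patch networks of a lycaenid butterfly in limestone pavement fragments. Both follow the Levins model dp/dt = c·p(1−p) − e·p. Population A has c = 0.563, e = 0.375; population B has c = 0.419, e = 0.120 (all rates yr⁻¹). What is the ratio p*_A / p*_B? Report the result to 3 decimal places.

A: p*_A = 1 − 0.375/0.563 = 0.3339.
B: p*_B = 1 − 0.120/0.419 = 0.7136.
p*_A / p*_B = 0.3339/0.7136 = 0.4679.

0.468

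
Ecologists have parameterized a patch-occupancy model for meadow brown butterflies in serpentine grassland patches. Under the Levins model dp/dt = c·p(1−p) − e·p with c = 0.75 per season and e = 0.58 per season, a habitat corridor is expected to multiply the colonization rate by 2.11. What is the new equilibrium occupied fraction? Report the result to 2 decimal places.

0.63

Before: p* = 1 − 0.58/0.75 = 0.2267.
After the change, c = 1.5825, e = 0.58, so p* = 1 − 0.58/1.5825 = 0.6335.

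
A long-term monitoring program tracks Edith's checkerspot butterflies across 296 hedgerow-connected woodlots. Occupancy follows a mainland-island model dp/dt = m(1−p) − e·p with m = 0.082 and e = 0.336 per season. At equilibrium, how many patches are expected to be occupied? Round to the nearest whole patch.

p* = m/(m+e) = 0.082/0.4180 = 0.1962.
Expected occupied patches = N × p* = 296 × 0.1962 = 58.07 ≈ 58.

58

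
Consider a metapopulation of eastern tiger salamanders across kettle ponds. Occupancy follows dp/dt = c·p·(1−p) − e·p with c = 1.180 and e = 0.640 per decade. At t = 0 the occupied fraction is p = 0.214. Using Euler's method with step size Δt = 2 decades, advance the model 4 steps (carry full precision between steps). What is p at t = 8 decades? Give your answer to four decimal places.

Update rule: p ← p + [c·p·(1−p) − e·p]·Δt with Δt = 2.
t = 2: p = 0.21400 + (+0.12304) = 0.33704
t = 4: p = 0.33704 + (+0.09592) = 0.43296
t = 6: p = 0.43296 + (+0.02521) = 0.45816
t = 8: p = 0.45816 + (-0.00058) = 0.45758

0.4576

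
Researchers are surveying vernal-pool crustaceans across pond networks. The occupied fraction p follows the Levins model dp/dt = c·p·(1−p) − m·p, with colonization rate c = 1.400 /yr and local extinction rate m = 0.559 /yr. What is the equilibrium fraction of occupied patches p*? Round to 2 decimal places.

0.60

At equilibrium, colonization balances extinction: c·p*·(1−p*) = m·p*.
So p* = 1 − m/c = 1 − 0.559/1.400 = 1 − 0.3993 = 0.6007.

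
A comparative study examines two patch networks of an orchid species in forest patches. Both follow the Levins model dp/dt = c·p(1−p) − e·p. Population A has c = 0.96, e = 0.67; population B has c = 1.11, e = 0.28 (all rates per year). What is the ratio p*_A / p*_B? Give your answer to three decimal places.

A: p*_A = 1 − 0.67/0.96 = 0.3021.
B: p*_B = 1 − 0.28/1.11 = 0.7477.
p*_A / p*_B = 0.3021/0.7477 = 0.4040.

0.404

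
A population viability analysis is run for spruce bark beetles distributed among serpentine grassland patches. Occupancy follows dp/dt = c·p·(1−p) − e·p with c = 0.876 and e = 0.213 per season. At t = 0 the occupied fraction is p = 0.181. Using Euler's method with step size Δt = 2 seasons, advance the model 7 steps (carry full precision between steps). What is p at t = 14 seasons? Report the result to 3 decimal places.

Update rule: p ← p + [c·p·(1−p) − e·p]·Δt with Δt = 2.
  1  |  dp/dt·Δt = +0.182609  |  p_1 = 0.363609
  2  |  dp/dt·Δt = +0.250511  |  p_2 = 0.614120
  3  |  dp/dt·Δt = +0.153568  |  p_3 = 0.767688
  4  |  dp/dt·Δt = -0.014578  |  p_4 = 0.753110
  5  |  dp/dt·Δt = +0.004934  |  p_5 = 0.758044
  6  |  dp/dt·Δt = -0.001586  |  p_6 = 0.756457
  7  |  dp/dt·Δt = +0.000519  |  p_7 = 0.756977

0.757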